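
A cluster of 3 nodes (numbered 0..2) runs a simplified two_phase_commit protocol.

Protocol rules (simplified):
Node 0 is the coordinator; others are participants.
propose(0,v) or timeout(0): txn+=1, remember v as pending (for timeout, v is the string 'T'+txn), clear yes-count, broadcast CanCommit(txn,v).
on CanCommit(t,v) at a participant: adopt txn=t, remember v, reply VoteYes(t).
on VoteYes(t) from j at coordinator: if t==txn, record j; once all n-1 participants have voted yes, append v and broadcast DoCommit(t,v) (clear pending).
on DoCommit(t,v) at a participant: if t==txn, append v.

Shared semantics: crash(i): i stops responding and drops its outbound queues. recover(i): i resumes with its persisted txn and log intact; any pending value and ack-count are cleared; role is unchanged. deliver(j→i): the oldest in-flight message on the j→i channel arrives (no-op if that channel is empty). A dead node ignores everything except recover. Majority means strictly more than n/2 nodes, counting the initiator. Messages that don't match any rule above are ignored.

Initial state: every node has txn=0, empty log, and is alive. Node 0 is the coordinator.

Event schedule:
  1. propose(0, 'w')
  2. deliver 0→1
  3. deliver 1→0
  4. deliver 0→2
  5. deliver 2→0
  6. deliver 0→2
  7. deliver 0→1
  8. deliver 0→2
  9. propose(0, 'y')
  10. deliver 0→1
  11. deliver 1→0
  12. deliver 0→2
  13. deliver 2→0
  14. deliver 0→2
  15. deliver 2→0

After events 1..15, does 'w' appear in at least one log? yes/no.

yes

step 1 propose(0,'w'): 0={coor,t=1,log=-}
step 2 deliver 0→1: 1={part,t=1,log=-}
step 3 deliver 1→0: —
step 4 deliver 0→2: 2={part,t=1,log=-}
step 5 deliver 2→0: 0={coor,t=1,log=w}
step 6 deliver 0→2: 2={part,t=1,log=w}
step 7 deliver 0→1: 1={part,t=1,log=w}
step 8 deliver 0→2: —
step 9 propose(0,'y'): 0={coor,t=2,log=w}
step 10 deliver 0→1: 1={part,t=2,log=w}
step 11 deliver 1→0: —
step 12 deliver 0→2: 2={part,t=2,log=w}
step 13 deliver 2→0: 0={coor,t=2,log=w,y}
step 14 deliver 0→2: 2={part,t=2,log=w,y}
step 15 deliver 2→0: —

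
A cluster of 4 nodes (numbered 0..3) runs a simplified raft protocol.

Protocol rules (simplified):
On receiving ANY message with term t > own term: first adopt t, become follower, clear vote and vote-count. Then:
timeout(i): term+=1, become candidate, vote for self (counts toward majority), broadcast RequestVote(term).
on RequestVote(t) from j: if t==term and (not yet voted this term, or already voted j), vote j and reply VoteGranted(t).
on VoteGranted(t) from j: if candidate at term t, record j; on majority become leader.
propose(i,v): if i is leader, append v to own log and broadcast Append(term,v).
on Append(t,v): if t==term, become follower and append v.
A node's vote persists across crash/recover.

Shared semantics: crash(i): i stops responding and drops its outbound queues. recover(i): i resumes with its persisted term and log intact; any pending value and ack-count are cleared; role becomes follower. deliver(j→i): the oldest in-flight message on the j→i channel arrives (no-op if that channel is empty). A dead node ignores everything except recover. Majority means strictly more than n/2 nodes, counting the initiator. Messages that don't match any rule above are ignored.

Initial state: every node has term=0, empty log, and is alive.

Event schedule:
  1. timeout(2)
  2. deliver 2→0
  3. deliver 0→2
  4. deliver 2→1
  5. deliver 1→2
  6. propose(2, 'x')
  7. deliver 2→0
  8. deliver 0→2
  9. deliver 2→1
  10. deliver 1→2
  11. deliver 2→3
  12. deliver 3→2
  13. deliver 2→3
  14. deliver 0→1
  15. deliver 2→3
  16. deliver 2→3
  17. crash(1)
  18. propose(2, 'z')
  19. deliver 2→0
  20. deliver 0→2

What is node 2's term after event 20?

step 1 timeout(2): 2={cand,t=1,log=-}
step 2 deliver 2→0: 0={foll,t=1,log=-}
step 3 deliver 0→2: —
step 4 deliver 2→1: 1={foll,t=1,log=-}
step 5 deliver 1→2: 2={lead,t=1,log=-}
step 6 propose(2,'x'): 2={lead,t=1,log=x}
step 7 deliver 2→0: 0={foll,t=1,log=x}
step 8 deliver 0→2: —
step 9 deliver 2→1: 1={foll,t=1,log=x}
step 10 deliver 1→2: —
step 11 deliver 2→3: 3={foll,t=1,log=-}
step 12 deliver 3→2: —
step 13 deliver 2→3: 3={foll,t=1,log=x}
step 14 deliver 0→1: —
step 15 deliver 2→3: —
step 16 deliver 2→3: —
step 17 crash(1): 1={✗foll,t=1,log=x}
step 18 propose(2,'z'): 2={lead,t=1,log=x,z}
step 19 deliver 2→0: 0={foll,t=1,log=x,z}
step 20 deliver 0→2: —

1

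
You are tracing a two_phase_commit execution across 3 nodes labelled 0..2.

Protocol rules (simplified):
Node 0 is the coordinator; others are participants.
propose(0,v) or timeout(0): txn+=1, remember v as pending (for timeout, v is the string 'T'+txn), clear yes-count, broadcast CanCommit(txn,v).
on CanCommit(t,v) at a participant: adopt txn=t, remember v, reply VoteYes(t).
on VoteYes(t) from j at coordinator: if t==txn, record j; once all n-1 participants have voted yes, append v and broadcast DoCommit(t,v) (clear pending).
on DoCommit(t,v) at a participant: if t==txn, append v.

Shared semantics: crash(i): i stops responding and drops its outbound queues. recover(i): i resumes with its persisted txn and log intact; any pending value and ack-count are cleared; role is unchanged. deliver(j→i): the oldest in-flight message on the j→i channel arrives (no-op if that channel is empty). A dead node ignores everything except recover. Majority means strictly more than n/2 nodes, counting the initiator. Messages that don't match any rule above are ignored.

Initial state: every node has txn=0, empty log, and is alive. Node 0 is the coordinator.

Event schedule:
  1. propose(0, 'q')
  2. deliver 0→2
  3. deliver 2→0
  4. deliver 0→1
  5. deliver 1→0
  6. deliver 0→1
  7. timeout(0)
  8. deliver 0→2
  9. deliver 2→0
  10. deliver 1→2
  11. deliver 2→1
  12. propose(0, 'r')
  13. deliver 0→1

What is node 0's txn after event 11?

e1 propose(0,'q'): 0[coor,t=1,-]
e2 deliver 0→2: 2[part,t=1,-]
e3 deliver 2→0: ·
e4 deliver 0→1: 1[part,t=1,-]
e5 deliver 1→0: 0[coor,t=1,q]
e6 deliver 0→1: 1[part,t=1,q]
e7 timeout(0): 0[coor,t=2,q]
e8 deliver 0→2: 2[part,t=1,q]
e9 deliver 2→0: ·
e10 deliver 1→2: ·
e11 deliver 2→1: ·

2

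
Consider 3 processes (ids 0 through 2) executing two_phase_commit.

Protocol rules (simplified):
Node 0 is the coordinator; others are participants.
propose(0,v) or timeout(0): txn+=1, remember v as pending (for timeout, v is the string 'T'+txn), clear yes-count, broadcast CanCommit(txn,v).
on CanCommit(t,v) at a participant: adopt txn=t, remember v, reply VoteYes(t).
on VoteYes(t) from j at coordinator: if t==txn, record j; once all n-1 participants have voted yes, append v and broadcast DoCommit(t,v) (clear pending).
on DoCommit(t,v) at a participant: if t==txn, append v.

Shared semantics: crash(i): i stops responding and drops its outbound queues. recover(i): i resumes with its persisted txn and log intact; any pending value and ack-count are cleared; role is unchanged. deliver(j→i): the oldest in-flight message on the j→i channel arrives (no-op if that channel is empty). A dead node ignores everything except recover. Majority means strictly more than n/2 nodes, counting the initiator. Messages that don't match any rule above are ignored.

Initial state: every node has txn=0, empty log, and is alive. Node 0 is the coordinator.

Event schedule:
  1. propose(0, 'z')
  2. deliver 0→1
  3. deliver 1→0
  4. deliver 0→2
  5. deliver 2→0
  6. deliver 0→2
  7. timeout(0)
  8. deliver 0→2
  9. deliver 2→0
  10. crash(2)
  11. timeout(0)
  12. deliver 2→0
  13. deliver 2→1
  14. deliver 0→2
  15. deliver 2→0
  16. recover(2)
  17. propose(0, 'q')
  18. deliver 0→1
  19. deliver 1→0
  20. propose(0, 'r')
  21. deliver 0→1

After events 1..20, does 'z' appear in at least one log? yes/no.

1. propose(0,'z'):  <0:coor t1 ->
2. deliver 0→1:  <1:part t1 ->
3. deliver 1→0:  nop
4. deliver 0→2:  <2:part t1 ->
5. deliver 2→0:  <0:coor t1 z>
6. deliver 0→2:  <2:part t1 z>
7. timeout(0):  <0:coor t2 z>
8. deliver 0→2:  <2:part t2 z>
9. deliver 2→0:  nop
10. crash(2):  <2:✗part t2 z>
11. timeout(0):  <0:coor t3 z>
12. deliver 2→0:  nop
13. deliver 2→1:  nop
14. deliver 0→2:  nop
15. deliver 2→0:  nop
16. recover(2):  <2:part t2 z>
17. propose(0,'q'):  <0:coor t4 z>
18. deliver 0→1:  <1:part t1 z>
19. deliver 1→0:  nop
20. propose(0,'r'):  <0:coor t5 z>

yes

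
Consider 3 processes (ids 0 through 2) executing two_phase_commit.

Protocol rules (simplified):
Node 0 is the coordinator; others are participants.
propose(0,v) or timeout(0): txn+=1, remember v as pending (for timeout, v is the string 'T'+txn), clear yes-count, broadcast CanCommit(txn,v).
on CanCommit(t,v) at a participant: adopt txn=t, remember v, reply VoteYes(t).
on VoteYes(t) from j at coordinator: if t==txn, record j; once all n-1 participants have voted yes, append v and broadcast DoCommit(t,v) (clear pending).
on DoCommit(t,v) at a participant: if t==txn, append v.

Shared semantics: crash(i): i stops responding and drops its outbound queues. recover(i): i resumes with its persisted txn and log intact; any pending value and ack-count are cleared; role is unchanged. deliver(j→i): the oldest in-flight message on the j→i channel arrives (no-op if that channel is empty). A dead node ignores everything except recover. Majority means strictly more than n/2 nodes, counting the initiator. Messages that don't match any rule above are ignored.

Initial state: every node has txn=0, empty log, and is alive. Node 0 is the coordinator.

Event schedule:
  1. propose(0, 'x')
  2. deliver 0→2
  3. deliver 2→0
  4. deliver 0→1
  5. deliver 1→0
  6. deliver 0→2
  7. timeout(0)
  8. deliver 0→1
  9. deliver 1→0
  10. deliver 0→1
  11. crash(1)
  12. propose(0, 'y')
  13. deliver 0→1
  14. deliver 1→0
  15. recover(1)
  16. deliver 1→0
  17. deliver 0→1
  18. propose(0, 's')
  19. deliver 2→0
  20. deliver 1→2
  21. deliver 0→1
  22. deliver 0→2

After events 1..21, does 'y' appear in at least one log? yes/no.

no

step 1 propose(0,'x'): 0={coor,t=1,log=-}
step 2 deliver 0→2: 2={part,t=1,log=-}
step 3 deliver 2→0: —
step 4 deliver 0→1: 1={part,t=1,log=-}
step 5 deliver 1→0: 0={coor,t=1,log=x}
step 6 deliver 0→2: 2={part,t=1,log=x}
step 7 timeout(0): 0={coor,t=2,log=x}
step 8 deliver 0→1: 1={part,t=1,log=x}
step 9 deliver 1→0: —
step 10 deliver 0→1: 1={part,t=2,log=x}
step 11 crash(1): 1={✗part,t=2,log=x}
step 12 propose(0,'y'): 0={coor,t=3,log=x}
step 13 deliver 0→1: —
step 14 deliver 1→0: —
step 15 recover(1): 1={part,t=2,log=x}
step 16 deliver 1→0: —
step 17 deliver 0→1: 1={part,t=3,log=x}
step 18 propose(0,'s'): 0={coor,t=4,log=x}
step 19 deliver 2→0: —
step 20 deliver 1→2: —
step 21 deliver 0→1: 1={part,t=4,log=x}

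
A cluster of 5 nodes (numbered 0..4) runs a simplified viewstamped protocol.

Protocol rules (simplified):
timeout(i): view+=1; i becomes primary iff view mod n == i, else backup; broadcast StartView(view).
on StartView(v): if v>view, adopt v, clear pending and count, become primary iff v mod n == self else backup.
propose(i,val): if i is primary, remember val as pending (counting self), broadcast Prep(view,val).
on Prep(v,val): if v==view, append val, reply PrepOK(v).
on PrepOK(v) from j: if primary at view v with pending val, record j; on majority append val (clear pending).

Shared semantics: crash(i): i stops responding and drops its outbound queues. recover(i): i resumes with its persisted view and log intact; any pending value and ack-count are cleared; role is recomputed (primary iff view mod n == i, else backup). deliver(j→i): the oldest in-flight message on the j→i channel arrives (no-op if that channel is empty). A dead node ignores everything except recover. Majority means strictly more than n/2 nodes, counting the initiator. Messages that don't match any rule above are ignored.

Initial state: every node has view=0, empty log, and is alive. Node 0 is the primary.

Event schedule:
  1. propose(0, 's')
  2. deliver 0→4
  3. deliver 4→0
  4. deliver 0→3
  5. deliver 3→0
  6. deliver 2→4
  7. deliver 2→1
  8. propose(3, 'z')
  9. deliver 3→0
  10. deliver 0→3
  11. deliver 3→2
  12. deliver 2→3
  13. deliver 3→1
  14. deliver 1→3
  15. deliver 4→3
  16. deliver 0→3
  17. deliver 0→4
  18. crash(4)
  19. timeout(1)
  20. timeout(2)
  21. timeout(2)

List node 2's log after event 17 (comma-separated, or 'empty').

[1] propose(0,'s') → ∅
[2] deliver 0→4 → N4(back v0 [s])
[3] deliver 4→0 → ∅
[4] deliver 0→3 → N3(back v0 [s])
[5] deliver 3→0 → N0(prim v0 [s])
[6] deliver 2→4 → ∅
[7] deliver 2→1 → ∅
[8] propose(3,'z') → ∅
[9] deliver 3→0 → ∅
[10] deliver 0→3 → ∅
[11] deliver 3→2 → ∅
[12] deliver 2→3 → ∅
[13] deliver 3→1 → ∅
[14] deliver 1→3 → ∅
[15] deliver 4→3 → ∅
[16] deliver 0→3 → ∅
[17] deliver 0→4 → ∅

empty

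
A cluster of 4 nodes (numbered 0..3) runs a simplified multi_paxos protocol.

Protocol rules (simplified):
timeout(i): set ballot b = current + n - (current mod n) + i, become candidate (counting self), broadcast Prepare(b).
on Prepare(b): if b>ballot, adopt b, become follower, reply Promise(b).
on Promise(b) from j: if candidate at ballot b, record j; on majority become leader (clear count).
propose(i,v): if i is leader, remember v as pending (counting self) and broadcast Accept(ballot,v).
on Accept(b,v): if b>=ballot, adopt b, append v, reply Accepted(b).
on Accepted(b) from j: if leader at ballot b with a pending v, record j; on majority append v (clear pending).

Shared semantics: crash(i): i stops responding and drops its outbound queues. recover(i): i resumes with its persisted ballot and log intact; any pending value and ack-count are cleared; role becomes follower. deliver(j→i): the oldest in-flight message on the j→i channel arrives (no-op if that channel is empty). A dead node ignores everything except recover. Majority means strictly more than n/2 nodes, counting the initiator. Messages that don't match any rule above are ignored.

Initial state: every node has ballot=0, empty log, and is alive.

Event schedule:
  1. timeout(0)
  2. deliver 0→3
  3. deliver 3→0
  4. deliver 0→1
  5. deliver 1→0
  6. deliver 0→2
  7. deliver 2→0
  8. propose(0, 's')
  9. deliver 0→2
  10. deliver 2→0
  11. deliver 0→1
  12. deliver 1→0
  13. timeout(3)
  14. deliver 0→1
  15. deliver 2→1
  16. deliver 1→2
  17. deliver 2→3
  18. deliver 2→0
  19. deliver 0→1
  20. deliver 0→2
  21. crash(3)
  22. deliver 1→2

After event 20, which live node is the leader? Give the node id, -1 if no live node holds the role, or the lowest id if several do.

0

e1 timeout(0): 0[cand,b=4,-]
e2 deliver 0→3: 3[foll,b=4,-]
e3 deliver 3→0: ·
e4 deliver 0→1: 1[foll,b=4,-]
e5 deliver 1→0: 0[lead,b=4,-]
e6 deliver 0→2: 2[foll,b=4,-]
e7 deliver 2→0: ·
e8 propose(0,'s'): ·
e9 deliver 0→2: 2[foll,b=4,s]
e10 deliver 2→0: ·
e11 deliver 0→1: 1[foll,b=4,s]
e12 deliver 1→0: 0[lead,b=4,s]
e13 timeout(3): 3[cand,b=11,-]
e14 deliver 0→1: ·
e15 deliver 2→1: ·
e16 deliver 1→2: ·
e17 deliver 2→3: ·
e18 deliver 2→0: ·
e19 deliver 0→1: ·
e20 deliver 0→2: ·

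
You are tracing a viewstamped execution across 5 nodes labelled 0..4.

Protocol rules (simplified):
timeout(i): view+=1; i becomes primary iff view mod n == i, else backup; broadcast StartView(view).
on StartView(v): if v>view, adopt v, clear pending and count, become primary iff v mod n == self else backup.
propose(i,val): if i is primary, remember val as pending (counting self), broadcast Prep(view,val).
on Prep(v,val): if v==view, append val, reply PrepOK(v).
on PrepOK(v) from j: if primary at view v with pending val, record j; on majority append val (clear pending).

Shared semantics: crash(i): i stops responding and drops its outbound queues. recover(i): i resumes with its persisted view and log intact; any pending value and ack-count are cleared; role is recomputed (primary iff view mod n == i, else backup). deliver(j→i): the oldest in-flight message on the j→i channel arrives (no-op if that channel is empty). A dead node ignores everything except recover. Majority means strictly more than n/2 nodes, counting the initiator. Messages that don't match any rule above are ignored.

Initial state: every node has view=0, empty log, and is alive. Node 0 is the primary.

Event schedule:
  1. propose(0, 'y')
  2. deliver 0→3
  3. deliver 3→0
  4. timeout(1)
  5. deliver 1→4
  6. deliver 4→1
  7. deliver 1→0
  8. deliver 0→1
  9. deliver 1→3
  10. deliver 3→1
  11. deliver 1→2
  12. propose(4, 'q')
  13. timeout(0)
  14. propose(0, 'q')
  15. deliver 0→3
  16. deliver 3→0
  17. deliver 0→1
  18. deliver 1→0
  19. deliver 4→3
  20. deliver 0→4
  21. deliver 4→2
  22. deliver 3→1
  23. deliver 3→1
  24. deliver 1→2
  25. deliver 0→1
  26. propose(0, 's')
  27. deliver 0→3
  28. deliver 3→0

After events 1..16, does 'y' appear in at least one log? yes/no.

after 1 — propose(0,'y'): ·
after 2 — deliver 0→3: n3:back/v0/[y]
after 3 — deliver 3→0: ·
after 4 — timeout(1): n1:prim/v1/[-]
after 5 — deliver 1→4: n4:back/v1/[-]
after 6 — deliver 4→1: ·
after 7 — deliver 1→0: n0:back/v1/[-]
after 8 — deliver 0→1: ·
after 9 — deliver 1→3: n3:back/v1/[y]
after 10 — deliver 3→1: ·
after 11 — deliver 1→2: n2:back/v1/[-]
after 12 — propose(4,'q'): ·
after 13 — timeout(0): n0:back/v2/[-]
after 14 — propose(0,'q'): ·
after 15 — deliver 0→3: n3:back/v2/[y]
after 16 — deliver 3→0: ·

yes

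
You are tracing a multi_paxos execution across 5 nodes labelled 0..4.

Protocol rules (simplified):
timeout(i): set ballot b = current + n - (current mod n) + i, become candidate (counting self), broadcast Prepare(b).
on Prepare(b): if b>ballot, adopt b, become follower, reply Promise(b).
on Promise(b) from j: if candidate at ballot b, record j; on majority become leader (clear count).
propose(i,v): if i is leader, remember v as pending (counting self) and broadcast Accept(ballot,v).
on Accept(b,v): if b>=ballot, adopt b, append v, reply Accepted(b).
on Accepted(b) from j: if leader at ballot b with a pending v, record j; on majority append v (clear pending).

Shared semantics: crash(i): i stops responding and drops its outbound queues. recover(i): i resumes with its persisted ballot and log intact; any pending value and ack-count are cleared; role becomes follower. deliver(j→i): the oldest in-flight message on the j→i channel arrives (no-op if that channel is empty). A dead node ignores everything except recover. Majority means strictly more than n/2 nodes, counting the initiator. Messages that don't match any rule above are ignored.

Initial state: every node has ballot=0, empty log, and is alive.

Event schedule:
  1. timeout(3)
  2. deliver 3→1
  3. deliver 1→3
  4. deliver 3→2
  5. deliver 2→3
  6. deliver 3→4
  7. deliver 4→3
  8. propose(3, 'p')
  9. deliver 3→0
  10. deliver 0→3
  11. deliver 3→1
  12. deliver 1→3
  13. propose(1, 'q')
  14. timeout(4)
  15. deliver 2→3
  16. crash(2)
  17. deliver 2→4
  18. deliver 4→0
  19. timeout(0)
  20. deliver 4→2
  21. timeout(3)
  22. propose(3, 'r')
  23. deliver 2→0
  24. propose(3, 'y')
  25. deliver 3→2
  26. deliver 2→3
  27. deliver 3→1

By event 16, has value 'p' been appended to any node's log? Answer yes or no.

step 1 timeout(3): 3={cand,b=8,log=-}
step 2 deliver 3→1: 1={foll,b=8,log=-}
step 3 deliver 1→3: —
step 4 deliver 3→2: 2={foll,b=8,log=-}
step 5 deliver 2→3: 3={lead,b=8,log=-}
step 6 deliver 3→4: 4={foll,b=8,log=-}
step 7 deliver 4→3: —
step 8 propose(3,'p'): —
step 9 deliver 3→0: 0={foll,b=8,log=-}
step 10 deliver 0→3: —
step 11 deliver 3→1: 1={foll,b=8,log=p}
step 12 deliver 1→3: —
step 13 propose(1,'q'): —
step 14 timeout(4): 4={cand,b=14,log=-}
step 15 deliver 2→3: —
step 16 crash(2): 2={✗foll,b=8,log=-}

yes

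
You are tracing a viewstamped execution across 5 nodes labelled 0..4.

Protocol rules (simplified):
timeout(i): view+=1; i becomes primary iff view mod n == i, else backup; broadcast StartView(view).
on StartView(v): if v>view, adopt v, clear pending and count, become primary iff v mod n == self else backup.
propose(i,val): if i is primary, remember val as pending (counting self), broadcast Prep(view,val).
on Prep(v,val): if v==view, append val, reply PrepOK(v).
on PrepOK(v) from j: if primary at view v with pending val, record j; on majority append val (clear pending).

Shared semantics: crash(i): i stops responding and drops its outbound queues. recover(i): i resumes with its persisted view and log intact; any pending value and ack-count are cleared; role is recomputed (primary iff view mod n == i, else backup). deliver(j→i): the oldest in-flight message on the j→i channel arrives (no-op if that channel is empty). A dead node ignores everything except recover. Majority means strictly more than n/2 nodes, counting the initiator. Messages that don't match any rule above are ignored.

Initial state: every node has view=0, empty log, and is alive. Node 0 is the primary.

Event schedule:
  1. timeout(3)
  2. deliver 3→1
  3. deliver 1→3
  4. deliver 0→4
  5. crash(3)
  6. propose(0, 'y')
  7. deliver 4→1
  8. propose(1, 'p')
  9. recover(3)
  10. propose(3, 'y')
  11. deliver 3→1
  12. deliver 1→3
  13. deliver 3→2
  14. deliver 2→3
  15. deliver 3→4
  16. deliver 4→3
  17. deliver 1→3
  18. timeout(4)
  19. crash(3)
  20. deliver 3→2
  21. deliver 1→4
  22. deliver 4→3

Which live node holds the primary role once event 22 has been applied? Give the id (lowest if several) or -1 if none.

0

1. timeout(3):  <3:back v1 ->
2. deliver 3→1:  <1:prim v1 ->
3. deliver 1→3:  nop
4. deliver 0→4:  nop
5. crash(3):  <3:✗back v1 ->
6. propose(0,'y'):  nop
7. deliver 4→1:  nop
8. propose(1,'p'):  nop
9. recover(3):  <3:back v1 ->
10. propose(3,'y'):  nop
11. deliver 3→1:  nop
12. deliver 1→3:  <3:back v1 p>
13. deliver 3→2:  nop
14. deliver 2→3:  nop
15. deliver 3→4:  nop
16. deliver 4→3:  nop
17. deliver 1→3:  nop
18. timeout(4):  <4:back v1 ->
19. crash(3):  <3:✗back v1 p>
20. deliver 3→2:  nop
21. deliver 1→4:  <4:back v1 p>
22. deliver 4→3:  nop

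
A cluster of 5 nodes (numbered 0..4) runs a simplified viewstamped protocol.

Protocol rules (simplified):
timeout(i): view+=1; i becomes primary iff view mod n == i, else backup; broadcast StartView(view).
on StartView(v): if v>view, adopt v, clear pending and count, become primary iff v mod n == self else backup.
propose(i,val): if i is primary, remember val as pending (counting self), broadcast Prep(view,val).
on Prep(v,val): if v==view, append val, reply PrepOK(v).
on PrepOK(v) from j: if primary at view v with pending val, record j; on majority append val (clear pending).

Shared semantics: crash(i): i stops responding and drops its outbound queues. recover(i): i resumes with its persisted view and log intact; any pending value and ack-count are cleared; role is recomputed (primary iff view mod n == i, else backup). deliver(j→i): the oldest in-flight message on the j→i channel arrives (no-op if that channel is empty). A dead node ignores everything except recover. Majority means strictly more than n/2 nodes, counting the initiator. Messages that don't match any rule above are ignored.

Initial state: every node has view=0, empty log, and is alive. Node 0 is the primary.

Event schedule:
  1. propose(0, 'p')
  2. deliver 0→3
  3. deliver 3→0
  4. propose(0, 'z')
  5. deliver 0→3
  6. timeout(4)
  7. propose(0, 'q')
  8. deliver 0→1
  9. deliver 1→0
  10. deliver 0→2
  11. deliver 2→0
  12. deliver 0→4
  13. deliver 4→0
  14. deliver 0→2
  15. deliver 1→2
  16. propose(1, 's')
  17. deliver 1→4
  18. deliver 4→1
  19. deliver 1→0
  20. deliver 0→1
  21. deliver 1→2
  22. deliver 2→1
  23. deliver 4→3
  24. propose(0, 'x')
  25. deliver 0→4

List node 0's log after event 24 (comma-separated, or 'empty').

q

after 1 — propose(0,'p'): ·
after 2 — deliver 0→3: n3:back/v0/[p]
after 3 — deliver 3→0: ·
after 4 — propose(0,'z'): ·
after 5 — deliver 0→3: n3:back/v0/[p,z]
after 6 — timeout(4): n4:back/v1/[-]
after 7 — propose(0,'q'): ·
after 8 — deliver 0→1: n1:back/v0/[p]
after 9 — deliver 1→0: ·
after 10 — deliver 0→2: n2:back/v0/[p]
after 11 — deliver 2→0: n0:prim/v0/[q]
after 12 — deliver 0→4: ·
after 13 — deliver 4→0: n0:back/v1/[q]
after 14 — deliver 0→2: n2:back/v0/[p,z]
after 15 — deliver 1→2: ·
after 16 — propose(1,'s'): ·
after 17 — deliver 1→4: ·
after 18 — deliver 4→1: n1:prim/v1/[p]
after 19 — deliver 1→0: ·
after 20 — deliver 0→1: ·
after 21 — deliver 1→2: ·
after 22 — deliver 2→1: ·
after 23 — deliver 4→3: n3:back/v1/[p,z]
after 24 — propose(0,'x'): ·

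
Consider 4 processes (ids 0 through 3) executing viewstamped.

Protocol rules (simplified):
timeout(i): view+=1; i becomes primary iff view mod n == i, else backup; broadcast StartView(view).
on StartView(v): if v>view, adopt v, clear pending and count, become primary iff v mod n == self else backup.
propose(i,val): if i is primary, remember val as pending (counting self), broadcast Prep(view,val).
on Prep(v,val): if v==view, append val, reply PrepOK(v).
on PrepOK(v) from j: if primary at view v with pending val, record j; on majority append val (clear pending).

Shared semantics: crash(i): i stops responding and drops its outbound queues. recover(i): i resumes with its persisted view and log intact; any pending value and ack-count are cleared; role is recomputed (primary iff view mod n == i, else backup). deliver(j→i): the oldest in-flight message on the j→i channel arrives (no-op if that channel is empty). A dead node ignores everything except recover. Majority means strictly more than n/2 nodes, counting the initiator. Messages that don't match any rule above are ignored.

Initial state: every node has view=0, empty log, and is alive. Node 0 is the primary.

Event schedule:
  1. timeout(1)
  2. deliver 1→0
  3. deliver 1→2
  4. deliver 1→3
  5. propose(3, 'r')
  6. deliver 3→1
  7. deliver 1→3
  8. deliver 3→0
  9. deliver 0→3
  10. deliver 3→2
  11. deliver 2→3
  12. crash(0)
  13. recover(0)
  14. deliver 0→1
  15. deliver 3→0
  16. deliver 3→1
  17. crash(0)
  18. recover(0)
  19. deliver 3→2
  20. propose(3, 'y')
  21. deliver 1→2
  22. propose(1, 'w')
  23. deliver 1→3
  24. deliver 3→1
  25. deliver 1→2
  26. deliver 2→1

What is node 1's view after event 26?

[1] timeout(1) → N1(prim v1 [-])
[2] deliver 1→0 → N0(back v1 [-])
[3] deliver 1→2 → N2(back v1 [-])
[4] deliver 1→3 → N3(back v1 [-])
[5] propose(3,'r') → ∅
[6] deliver 3→1 → ∅
[7] deliver 1→3 → ∅
[8] deliver 3→0 → ∅
[9] deliver 0→3 → ∅
[10] deliver 3→2 → ∅
[11] deliver 2→3 → ∅
[12] crash(0) → N0(✗back v1 [-])
[13] recover(0) → N0(back v1 [-])
[14] deliver 0→1 → ∅
[15] deliver 3→0 → ∅
[16] deliver 3→1 → ∅
[17] crash(0) → N0(✗back v1 [-])
[18] recover(0) → N0(back v1 [-])
[19] deliver 3→2 → ∅
[20] propose(3,'y') → ∅
[21] deliver 1→2 → ∅
[22] propose(1,'w') → ∅
[23] deliver 1→3 → N3(back v1 [w])
[24] deliver 3→1 → ∅
[25] deliver 1→2 → N2(back v1 [w])
[26] deliver 2→1 → N1(prim v1 [w])

1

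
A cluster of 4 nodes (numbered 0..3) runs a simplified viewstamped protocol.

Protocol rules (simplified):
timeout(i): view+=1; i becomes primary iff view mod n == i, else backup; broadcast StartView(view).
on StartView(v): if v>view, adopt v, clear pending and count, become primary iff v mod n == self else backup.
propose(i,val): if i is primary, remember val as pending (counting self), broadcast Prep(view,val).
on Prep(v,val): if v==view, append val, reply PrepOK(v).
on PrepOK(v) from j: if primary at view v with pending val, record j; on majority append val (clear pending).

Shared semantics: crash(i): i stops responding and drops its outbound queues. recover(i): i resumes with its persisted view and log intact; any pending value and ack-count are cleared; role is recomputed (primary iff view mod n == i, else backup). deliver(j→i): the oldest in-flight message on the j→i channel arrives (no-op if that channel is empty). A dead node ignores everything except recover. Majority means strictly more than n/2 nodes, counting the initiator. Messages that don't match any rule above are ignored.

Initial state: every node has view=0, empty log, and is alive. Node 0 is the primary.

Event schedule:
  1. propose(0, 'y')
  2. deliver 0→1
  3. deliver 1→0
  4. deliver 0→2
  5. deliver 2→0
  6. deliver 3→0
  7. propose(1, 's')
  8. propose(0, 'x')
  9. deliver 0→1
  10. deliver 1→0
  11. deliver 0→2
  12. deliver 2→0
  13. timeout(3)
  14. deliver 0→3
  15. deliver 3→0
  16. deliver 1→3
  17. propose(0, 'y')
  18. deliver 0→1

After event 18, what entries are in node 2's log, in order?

e1 propose(0,'y'): ·
e2 deliver 0→1: 1[back,v=0,y]
e3 deliver 1→0: ·
e4 deliver 0→2: 2[back,v=0,y]
e5 deliver 2→0: 0[prim,v=0,y]
e6 deliver 3→0: ·
e7 propose(1,'s'): ·
e8 propose(0,'x'): ·
e9 deliver 0→1: 1[back,v=0,y,x]
e10 deliver 1→0: ·
e11 deliver 0→2: 2[back,v=0,y,x]
e12 deliver 2→0: 0[prim,v=0,y,x]
e13 timeout(3): 3[back,v=1,-]
e14 deliver 0→3: ·
e15 deliver 3→0: 0[back,v=1,y,x]
e16 deliver 1→3: ·
e17 propose(0,'y'): ·
e18 deliver 0→1: ·

y,x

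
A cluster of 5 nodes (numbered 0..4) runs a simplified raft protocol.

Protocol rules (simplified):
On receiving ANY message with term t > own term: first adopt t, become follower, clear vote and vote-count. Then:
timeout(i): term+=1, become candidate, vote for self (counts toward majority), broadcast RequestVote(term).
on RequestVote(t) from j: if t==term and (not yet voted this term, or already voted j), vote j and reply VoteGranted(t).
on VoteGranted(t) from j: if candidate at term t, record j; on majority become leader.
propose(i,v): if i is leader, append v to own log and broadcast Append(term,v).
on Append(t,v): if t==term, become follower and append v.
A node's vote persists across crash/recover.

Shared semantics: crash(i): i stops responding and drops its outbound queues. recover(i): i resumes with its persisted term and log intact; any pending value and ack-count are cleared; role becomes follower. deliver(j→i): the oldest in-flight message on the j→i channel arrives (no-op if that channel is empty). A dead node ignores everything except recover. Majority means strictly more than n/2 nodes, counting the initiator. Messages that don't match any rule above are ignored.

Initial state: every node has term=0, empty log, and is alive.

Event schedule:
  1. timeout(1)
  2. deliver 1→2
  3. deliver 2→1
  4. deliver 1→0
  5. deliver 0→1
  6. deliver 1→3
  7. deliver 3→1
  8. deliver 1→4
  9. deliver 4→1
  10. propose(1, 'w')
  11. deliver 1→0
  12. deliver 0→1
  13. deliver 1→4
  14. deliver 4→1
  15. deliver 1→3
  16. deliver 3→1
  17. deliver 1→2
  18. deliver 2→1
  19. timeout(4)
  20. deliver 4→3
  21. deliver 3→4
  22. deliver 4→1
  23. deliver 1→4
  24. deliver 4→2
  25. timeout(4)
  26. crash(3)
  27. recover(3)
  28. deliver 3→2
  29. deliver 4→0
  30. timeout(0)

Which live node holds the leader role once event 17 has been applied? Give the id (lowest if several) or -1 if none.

[1] timeout(1) → N1(cand t1 [-])
[2] deliver 1→2 → N2(foll t1 [-])
[3] deliver 2→1 → ∅
[4] deliver 1→0 → N0(foll t1 [-])
[5] deliver 0→1 → N1(lead t1 [-])
[6] deliver 1→3 → N3(foll t1 [-])
[7] deliver 3→1 → ∅
[8] deliver 1→4 → N4(foll t1 [-])
[9] deliver 4→1 → ∅
[10] propose(1,'w') → N1(lead t1 [w])
[11] deliver 1→0 → N0(foll t1 [w])
[12] deliver 0→1 → ∅
[13] deliver 1→4 → N4(foll t1 [w])
[14] deliver 4→1 → ∅
[15] deliver 1→3 → N3(foll t1 [w])
[16] deliver 3→1 → ∅
[17] deliver 1→2 → N2(foll t1 [w])

1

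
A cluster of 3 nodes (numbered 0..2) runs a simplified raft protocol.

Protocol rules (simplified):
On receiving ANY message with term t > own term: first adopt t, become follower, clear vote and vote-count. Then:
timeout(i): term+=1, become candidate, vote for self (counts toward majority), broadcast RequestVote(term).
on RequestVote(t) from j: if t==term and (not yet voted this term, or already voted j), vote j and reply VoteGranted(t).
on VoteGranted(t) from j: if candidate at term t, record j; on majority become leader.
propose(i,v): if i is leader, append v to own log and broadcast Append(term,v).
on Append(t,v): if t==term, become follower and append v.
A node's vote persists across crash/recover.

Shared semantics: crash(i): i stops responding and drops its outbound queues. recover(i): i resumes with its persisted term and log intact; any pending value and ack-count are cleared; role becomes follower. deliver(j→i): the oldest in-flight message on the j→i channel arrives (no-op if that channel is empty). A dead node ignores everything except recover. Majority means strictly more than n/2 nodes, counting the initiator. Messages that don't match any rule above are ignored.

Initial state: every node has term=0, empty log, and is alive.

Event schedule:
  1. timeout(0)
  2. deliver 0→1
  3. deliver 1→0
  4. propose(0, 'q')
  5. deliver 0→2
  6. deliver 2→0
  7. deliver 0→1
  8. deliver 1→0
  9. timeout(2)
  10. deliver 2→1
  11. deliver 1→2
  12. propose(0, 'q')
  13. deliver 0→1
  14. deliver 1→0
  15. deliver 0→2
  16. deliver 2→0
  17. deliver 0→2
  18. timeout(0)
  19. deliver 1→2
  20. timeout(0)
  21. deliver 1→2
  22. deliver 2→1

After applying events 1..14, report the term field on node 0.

1. timeout(0):  <0:cand t1 ->
2. deliver 0→1:  <1:foll t1 ->
3. deliver 1→0:  <0:lead t1 ->
4. propose(0,'q'):  <0:lead t1 q>
5. deliver 0→2:  <2:foll t1 ->
6. deliver 2→0:  nop
7. deliver 0→1:  <1:foll t1 q>
8. deliver 1→0:  nop
9. timeout(2):  <2:cand t2 ->
10. deliver 2→1:  <1:foll t2 q>
11. deliver 1→2:  <2:lead t2 ->
12. propose(0,'q'):  <0:lead t1 q,q>
13. deliver 0→1:  nop
14. deliver 1→0:  nop

1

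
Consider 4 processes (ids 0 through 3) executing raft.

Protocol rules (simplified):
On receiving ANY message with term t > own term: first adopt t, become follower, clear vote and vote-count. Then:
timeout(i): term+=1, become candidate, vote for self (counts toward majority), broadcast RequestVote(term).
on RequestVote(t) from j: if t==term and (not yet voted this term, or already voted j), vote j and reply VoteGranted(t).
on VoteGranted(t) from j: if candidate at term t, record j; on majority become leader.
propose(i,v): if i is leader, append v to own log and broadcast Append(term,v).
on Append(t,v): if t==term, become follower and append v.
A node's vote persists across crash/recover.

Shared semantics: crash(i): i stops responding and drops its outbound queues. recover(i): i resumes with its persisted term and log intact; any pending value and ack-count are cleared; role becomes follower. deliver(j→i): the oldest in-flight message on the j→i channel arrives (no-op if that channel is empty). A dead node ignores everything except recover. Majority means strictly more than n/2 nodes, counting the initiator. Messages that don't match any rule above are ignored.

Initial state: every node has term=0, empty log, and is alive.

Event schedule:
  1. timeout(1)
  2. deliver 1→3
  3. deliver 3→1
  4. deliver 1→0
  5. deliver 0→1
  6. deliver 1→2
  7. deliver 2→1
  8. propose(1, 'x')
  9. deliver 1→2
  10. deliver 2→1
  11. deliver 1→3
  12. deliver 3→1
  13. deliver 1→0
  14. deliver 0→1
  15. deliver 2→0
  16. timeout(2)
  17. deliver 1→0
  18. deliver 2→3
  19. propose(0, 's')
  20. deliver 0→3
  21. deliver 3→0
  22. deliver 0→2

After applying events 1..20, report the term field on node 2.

step 1 timeout(1): 1={cand,t=1,log=-}
step 2 deliver 1→3: 3={foll,t=1,log=-}
step 3 deliver 3→1: —
step 4 deliver 1→0: 0={foll,t=1,log=-}
step 5 deliver 0→1: 1={lead,t=1,log=-}
step 6 deliver 1→2: 2={foll,t=1,log=-}
step 7 deliver 2→1: —
step 8 propose(1,'x'): 1={lead,t=1,log=x}
step 9 deliver 1→2: 2={foll,t=1,log=x}
step 10 deliver 2→1: —
step 11 deliver 1→3: 3={foll,t=1,log=x}
step 12 deliver 3→1: —
step 13 deliver 1→0: 0={foll,t=1,log=x}
step 14 deliver 0→1: —
step 15 deliver 2→0: —
step 16 timeout(2): 2={cand,t=2,log=x}
step 17 deliver 1→0: —
step 18 deliver 2→3: 3={foll,t=2,log=x}
step 19 propose(0,'s'): —
step 20 deliver 0→3: —

2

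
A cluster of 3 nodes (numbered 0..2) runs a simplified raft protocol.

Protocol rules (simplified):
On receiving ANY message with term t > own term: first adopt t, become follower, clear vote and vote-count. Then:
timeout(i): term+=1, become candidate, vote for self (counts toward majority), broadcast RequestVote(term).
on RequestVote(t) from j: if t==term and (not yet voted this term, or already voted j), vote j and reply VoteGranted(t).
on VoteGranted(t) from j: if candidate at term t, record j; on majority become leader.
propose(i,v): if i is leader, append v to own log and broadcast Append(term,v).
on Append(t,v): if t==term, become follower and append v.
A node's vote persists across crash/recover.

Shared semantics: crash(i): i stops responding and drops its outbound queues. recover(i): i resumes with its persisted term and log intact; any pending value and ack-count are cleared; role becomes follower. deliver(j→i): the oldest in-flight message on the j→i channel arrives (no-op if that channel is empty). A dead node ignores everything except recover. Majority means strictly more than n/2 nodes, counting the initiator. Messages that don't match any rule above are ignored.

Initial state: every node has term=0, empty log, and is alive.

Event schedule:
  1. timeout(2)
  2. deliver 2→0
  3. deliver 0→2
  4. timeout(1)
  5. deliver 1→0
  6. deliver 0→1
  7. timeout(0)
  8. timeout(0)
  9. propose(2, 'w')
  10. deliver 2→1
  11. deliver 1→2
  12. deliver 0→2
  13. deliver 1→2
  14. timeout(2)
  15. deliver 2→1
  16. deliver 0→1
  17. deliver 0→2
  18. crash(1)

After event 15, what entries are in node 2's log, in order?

w

[1] timeout(2) → N2(cand t1 [-])
[2] deliver 2→0 → N0(foll t1 [-])
[3] deliver 0→2 → N2(lead t1 [-])
[4] timeout(1) → N1(cand t1 [-])
[5] deliver 1→0 → ∅
[6] deliver 0→1 → ∅
[7] timeout(0) → N0(cand t2 [-])
[8] timeout(0) → N0(cand t3 [-])
[9] propose(2,'w') → N2(lead t1 [w])
[10] deliver 2→1 → ∅
[11] deliver 1→2 → ∅
[12] deliver 0→2 → N2(foll t2 [w])
[13] deliver 1→2 → ∅
[14] timeout(2) → N2(cand t3 [w])
[15] deliver 2→1 → N1(foll t1 [w])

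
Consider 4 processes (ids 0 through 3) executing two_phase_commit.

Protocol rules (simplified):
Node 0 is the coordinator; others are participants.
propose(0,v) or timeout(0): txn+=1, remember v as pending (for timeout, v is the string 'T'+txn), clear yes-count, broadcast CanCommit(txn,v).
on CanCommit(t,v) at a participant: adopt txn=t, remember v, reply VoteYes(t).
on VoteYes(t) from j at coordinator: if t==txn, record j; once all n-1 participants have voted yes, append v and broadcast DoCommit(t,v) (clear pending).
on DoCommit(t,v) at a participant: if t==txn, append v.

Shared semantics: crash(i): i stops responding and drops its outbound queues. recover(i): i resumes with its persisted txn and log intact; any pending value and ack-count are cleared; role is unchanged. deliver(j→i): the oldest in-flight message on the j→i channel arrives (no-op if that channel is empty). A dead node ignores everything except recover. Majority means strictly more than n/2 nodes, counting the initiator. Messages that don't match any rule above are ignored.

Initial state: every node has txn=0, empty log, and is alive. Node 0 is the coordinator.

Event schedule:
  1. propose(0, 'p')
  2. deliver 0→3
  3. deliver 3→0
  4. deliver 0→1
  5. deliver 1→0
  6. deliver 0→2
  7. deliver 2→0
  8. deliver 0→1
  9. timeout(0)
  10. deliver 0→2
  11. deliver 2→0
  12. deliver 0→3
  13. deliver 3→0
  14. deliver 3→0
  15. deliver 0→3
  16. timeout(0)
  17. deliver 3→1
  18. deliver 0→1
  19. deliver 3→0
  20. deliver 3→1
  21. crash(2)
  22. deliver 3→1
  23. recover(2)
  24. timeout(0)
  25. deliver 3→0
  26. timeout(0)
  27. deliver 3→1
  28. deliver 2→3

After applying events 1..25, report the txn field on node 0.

after 1 — propose(0,'p'): n0:coor/t1/[-]
after 2 — deliver 0→3: n3:part/t1/[-]
after 3 — deliver 3→0: ·
after 4 — deliver 0→1: n1:part/t1/[-]
after 5 — deliver 1→0: ·
after 6 — deliver 0→2: n2:part/t1/[-]
after 7 — deliver 2→0: n0:coor/t1/[p]
after 8 — deliver 0→1: n1:part/t1/[p]
after 9 — timeout(0): n0:coor/t2/[p]
after 10 — deliver 0→2: n2:part/t1/[p]
after 11 — deliver 2→0: ·
after 12 — deliver 0→3: n3:part/t1/[p]
after 13 — deliver 3→0: ·
after 14 — deliver 3→0: ·
after 15 — deliver 0→3: n3:part/t2/[p]
after 16 — timeout(0): n0:coor/t3/[p]
after 17 — deliver 3→1: ·
after 18 — deliver 0→1: n1:part/t2/[p]
after 19 — deliver 3→0: ·
after 20 — deliver 3→1: ·
after 21 — crash(2): n2:✗part/t1/[p]
after 22 — deliver 3→1: ·
after 23 — recover(2): n2:part/t1/[p]
after 24 — timeout(0): n0:coor/t4/[p]
after 25 — deliver 3→0: ·

4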